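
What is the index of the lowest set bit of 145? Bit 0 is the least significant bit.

0

145 = 10010001
Trailing zeros: 0, so the lowest set bit is bit 0 (value 1).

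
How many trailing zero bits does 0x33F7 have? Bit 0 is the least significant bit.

0x33F7 = 11001111110111
Trailing zeros: 0, so the lowest set bit is bit 0 (value 1).

0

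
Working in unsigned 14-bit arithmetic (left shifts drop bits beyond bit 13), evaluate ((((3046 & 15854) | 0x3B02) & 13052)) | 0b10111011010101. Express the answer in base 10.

16117

3046 = 00101111100110
15854 = 11110111101110
→ & → 00100111100110 = 2534
0x3B02 = 11101100000010
→ | → 11101111100110 = 15334
13052 = 11001011111100
→ & → 11001011100100 = 13028
0b10111011010101 = 10111011010101
→ | → 11111011110101 = 16117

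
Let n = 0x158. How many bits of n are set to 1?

0x158 = 101011000
Count the 1s: 1 + 1 + 1 + 1 = 4

4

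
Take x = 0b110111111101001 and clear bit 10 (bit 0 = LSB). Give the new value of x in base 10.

27625

x = 110111111101001
bit 10 is currently 1; clear it via x & ~(1 << 10) = x & ~1024
→ 110101111101001 = 27625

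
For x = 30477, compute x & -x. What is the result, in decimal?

1

x = 111011100001101 = 30477
-x (two's complement) = …000100011110011
AND   = 000000000000001 = 1
(x & -x isolates the lowest set bit of x.)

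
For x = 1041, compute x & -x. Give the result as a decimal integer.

x = 10000010001 = 1041
-x (two's complement) = …01111101111
AND   = 00000000001 = 1
(x & -x isolates the lowest set bit of x.)

1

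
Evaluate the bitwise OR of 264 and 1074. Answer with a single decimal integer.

1338

264 = 00100001000
1074 = 10000110010
 OR → 10100111010 = 1338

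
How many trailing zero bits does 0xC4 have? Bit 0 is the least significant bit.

0xC4 = 11000100
Trailing zeros: 2, so the lowest set bit is bit 2 (value 4).

2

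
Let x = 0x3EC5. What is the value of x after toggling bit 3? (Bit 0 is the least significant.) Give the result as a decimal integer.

x = 11111011000101
bit 3 is currently 0; toggle it via x ^ (1 << 3) = x ^ 8
→ 11111011001101 = 16077

16077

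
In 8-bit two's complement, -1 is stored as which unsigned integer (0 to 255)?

1 in 8 bits: 00000001
Invert: 11111110
Add 1:  11111111 = 255
(Check: 2^8 - 1 = 256 - 1 = 255.)

255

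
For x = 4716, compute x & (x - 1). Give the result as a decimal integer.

4712

x = 1001001101100 = 4716
x - 1 = 1001001101011
AND   = 1001001101000 = 4712
(x & (x - 1) clears the lowest set bit of x.)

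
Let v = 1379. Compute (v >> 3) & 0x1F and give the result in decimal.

12

v = 10101100011
Shift right by 3: 10101100
Mask low 5 bits: 01100 = 12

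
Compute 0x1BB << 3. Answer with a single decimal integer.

0x1BB = 000110111011
shift left by 3 → 110111011000 = 3544
(equivalently, 443 × 2^3 = 443 × 8)

3544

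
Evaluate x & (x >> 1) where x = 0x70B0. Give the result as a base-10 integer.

x = 111000010110000 = 28848
x>>1 = 011100001011000
AND  = 011000000010000 = 12304
(x & (x >> 1) has a 1 wherever x has two consecutive 1 bits.)

12304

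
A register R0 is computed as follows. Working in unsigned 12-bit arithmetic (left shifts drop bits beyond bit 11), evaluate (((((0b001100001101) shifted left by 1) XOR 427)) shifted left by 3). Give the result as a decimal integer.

0b001100001101 = 001100001101
→ shifted left by 1 (mod 2^12) → 011000011010 = 1562
427 = 000110101011
→ XOR → 011110110001 = 1969
→ shifted left by 3 (mod 2^12) → 110110001000 = 3464

3464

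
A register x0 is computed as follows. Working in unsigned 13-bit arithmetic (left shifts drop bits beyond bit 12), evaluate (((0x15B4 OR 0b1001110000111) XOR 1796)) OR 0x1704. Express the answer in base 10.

6071

0x15B4 = 1010110110100
0b1001110000111 = 1001110000111
→ OR → 1011110110111 = 6071
1796 = 0011100000100
→ XOR → 1000010110011 = 4275
0x1704 = 1011100000100
→ OR → 1011110110111 = 6071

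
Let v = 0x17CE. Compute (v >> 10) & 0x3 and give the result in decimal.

v = 001011111001110
Shift right by 10: 00101
Mask low 2 bits: 01 = 1

1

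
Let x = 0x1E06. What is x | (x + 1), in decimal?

7687

x = 1111000000110 = 7686
x + 1 = 1111000000111
OR    = 1111000000111 = 7687
(x | (x + 1) sets the lowest cleared bit.)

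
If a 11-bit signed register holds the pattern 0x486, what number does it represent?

-890

pattern = 10010000110 (MSB is 1 ⇒ negative)
Invert: 01101111001, add 1 → 01101111010 = 890, so the value is -890.
(Equivalently: 1158 - 2^11 = 1158 - 2048 = -890.)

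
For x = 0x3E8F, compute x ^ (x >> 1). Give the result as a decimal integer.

x = 11111010001111 = 16015
x>>1 = 01111101000111
XOR  = 10000111001000 = 8648
(x ^ (x >> 1) gives the standard binary-reflected Gray code of x.)

8648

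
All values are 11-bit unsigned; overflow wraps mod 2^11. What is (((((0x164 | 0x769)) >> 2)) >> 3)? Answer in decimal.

0x164 = 00101100100
0x769 = 11101101001
→ | → 11101101101 = 1901
→ >> 2 → 00111011011 = 475
→ >> 3 → 00000111011 = 59

59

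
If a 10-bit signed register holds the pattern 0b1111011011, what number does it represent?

-37

pattern = 1111011011 (MSB is 1 ⇒ negative)
Invert: 0000100100, add 1 → 0000100101 = 37, so the value is -37.
(Equivalently: 987 - 2^10 = 987 - 1024 = -37.)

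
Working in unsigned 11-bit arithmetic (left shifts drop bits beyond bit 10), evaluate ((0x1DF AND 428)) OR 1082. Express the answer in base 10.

1470

0x1DF = 00111011111
428 = 00110101100
→ AND → 00110001100 = 396
1082 = 10000111010
→ OR → 10110111110 = 1470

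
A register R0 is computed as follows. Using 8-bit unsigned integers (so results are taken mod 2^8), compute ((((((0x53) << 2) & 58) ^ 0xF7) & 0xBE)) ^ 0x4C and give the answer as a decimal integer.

242

0x53 = 01010011
→ << 2 (mod 2^8) → 01001100 = 76
58 = 00111010
→ & → 00001000 = 8
0xF7 = 11110111
→ ^ → 11111111 = 255
0xBE = 10111110
→ & → 10111110 = 190
0x4C = 01001100
→ ^ → 11110010 = 242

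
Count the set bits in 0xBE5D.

11

0xBE5D = 1011111001011101
Count the 1s: 1 + 1 + 1 + 1 + 1 + 1 + 1 + 1 + 1 + 1 + 1 = 11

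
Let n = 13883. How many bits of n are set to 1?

13883 = 11011000111011
Count the 1s: 1 + 1 + 1 + 1 + 1 + 1 + 1 + 1 + 1 = 9

9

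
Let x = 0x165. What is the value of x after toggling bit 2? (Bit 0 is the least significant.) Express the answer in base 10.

x = 0101100101
bit 2 is currently 1; toggle it via x ^ (1 << 2) = x ^ 4
→ 0101100001 = 353

353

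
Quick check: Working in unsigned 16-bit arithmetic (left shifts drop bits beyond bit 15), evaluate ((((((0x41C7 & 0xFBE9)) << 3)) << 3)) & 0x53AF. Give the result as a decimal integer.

0x41C7 = 0100000111000111
0xFBE9 = 1111101111101001
→ & → 0100000111000001 = 16833
→ << 3 (mod 2^16) → 0000111000001000 = 3592
→ << 3 (mod 2^16) → 0111000001000000 = 28736
0x53AF = 0101001110101111
→ & → 0101000000000000 = 20480

20480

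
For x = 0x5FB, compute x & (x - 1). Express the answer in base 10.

1530

x = 10111111011 = 1531
x - 1 = 10111111010
AND   = 10111111010 = 1530
(x & (x - 1) clears the lowest set bit of x.)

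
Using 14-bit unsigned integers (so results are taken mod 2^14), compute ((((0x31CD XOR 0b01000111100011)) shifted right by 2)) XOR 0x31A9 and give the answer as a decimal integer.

0x31CD = 11000111001101
0b01000111100011 = 01000111100011
→ XOR → 10000000101110 = 8238
→ shifted right by 2 → 00100000001011 = 2059
0x31A9 = 11000110101001
→ XOR → 11100110100010 = 14754

14754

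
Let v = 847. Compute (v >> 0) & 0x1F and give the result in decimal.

v = 1101001111
Shift right by 0: 1101001111
Mask low 5 bits: 01111 = 15

15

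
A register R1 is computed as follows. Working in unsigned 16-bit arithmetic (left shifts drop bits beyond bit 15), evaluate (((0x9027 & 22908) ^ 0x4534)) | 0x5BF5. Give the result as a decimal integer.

24565

0x9027 = 1001000000100111
22908 = 0101100101111100
→ & → 0001000000100100 = 4132
0x4534 = 0100010100110100
→ ^ → 0101010100010000 = 21776
0x5BF5 = 0101101111110101
→ | → 0101111111110101 = 24565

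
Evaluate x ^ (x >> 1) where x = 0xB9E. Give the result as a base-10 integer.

x = 101110011110 = 2974
x>>1 = 010111001111
XOR  = 111001010001 = 3665
(x ^ (x >> 1) gives the standard binary-reflected Gray code of x.)

3665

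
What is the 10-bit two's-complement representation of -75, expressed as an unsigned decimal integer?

949

75 in 10 bits: 0001001011
Invert: 1110110100
Add 1:  1110110101 = 949
(Check: 2^10 - 75 = 1024 - 75 = 949.)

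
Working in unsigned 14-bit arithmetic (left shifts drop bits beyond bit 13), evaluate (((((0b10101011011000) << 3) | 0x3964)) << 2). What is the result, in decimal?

16272

0b10101011011000 = 10101011011000
→ << 3 (mod 2^14) → 01011011000000 = 5824
0x3964 = 11100101100100
→ | → 11111111100100 = 16356
→ << 2 (mod 2^14) → 11111110010000 = 16272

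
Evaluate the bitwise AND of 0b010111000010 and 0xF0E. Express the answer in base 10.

1282

a = 010111000010
0xF0E = 111100001110
AND → 010100000010 = 1282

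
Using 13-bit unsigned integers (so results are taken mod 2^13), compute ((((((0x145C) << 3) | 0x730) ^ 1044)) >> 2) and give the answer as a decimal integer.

0x145C = 1010001011100
→ << 3 (mod 2^13) → 0001011100000 = 736
0x730 = 0011100110000
→ | → 0011111110000 = 2032
1044 = 0010000010100
→ ^ → 0001111100100 = 996
→ >> 2 → 0000011111001 = 249

249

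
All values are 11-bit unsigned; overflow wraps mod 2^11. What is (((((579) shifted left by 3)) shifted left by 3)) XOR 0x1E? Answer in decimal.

579 = 01001000011
→ shifted left by 3 (mod 2^11) → 01000011000 = 536
→ shifted left by 3 (mod 2^11) → 00011000000 = 192
0x1E = 00000011110
→ XOR → 00011011110 = 222

222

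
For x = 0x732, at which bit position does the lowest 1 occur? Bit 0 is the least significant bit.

0x732 = 11100110010
Trailing zeros: 1, so the lowest set bit is bit 1 (value 2).

1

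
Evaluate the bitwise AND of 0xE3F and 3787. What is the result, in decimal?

0xE3F = 111000111111
3787 = 111011001011
AND → 111000001011 = 3595

3595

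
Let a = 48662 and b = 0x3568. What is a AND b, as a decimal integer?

48662 = 1011111000010110
0x3568 = 0011010101101000
AND → 0011010000000000 = 13312

13312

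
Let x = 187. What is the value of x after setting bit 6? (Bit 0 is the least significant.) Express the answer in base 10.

x = 10111011
bit 6 is currently 0; set it via x | (1 << 6) = x | 64
→ 11111011 = 251

251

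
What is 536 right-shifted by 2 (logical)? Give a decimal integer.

536 = 1000011000
shift right by 2 → 0010000110 = 134
(equivalently, floor(536 / 4))

134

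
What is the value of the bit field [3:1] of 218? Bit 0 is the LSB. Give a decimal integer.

v = 0011011010
Shift right by 1: 001101101
Mask low 3 bits: 101 = 5

5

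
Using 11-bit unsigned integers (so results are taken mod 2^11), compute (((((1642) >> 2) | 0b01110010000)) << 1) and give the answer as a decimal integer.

1844

1642 = 11001101010
→ >> 2 → 00110011010 = 410
0b01110010000 = 01110010000
→ | → 01110011010 = 922
→ << 1 (mod 2^11) → 11100110100 = 1844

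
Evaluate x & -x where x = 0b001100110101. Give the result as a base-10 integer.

x = 1100110101 = 821
-x (two's complement) = …0011001011
AND   = 0000000001 = 1
(x & -x isolates the lowest set bit of x.)

1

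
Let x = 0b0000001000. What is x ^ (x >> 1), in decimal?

12

x = 1000 = 8
x>>1 = 0100
XOR  = 1100 = 12
(x ^ (x >> 1) gives the standard binary-reflected Gray code of x.)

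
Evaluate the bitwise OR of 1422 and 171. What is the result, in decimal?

1455

1422 = 10110001110
171 = 00010101011
 OR → 10110101111 = 1455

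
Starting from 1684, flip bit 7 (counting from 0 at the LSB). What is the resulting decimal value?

1556

x = 000011010010100
bit 7 is currently 1; toggle it via x ^ (1 << 7) = x ^ 128
→ 000011000010100 = 1556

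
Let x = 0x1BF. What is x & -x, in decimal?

1

x = 110111111 = 447
-x (two's complement) = …001000001
AND   = 000000001 = 1
(x & -x isolates the lowest set bit of x.)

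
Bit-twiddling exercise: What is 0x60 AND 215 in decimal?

0x60 = 01100000
215 = 11010111
AND → 01000000 = 64

64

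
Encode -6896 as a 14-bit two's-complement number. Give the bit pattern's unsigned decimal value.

6896 in 14 bits: 01101011110000
Invert: 10010100001111
Add 1:  10010100010000 = 9488
(Check: 2^14 - 6896 = 16384 - 6896 = 9488.)

9488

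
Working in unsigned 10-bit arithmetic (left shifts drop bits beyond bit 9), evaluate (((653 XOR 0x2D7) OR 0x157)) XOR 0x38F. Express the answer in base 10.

653 = 1010001101
0x2D7 = 1011010111
→ XOR → 0001011010 = 90
0x157 = 0101010111
→ OR → 0101011111 = 351
0x38F = 1110001111
→ XOR → 1011010000 = 720

720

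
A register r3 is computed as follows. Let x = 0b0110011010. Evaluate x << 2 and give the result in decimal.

1640

x = 00110011010
shift left by 2 → 11001101000 = 1640
(equivalently, 410 × 2^2 = 410 × 4)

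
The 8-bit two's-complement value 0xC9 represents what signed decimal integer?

-55

pattern = 11001001 (MSB is 1 ⇒ negative)
Invert: 00110110, add 1 → 00110111 = 55, so the value is -55.
(Equivalently: 201 - 2^8 = 201 - 256 = -55.)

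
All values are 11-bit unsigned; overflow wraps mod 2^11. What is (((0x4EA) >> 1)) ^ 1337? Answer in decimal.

0x4EA = 10011101010
→ >> 1 → 01001110101 = 629
1337 = 10100111001
→ ^ → 11101001100 = 1868

1868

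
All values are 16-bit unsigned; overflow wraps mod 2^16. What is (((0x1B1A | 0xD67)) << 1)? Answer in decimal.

0x1B1A = 0001101100011010
0xD67 = 0000110101100111
→ | → 0001111101111111 = 8063
→ << 1 (mod 2^16) → 0011111011111110 = 16126

16126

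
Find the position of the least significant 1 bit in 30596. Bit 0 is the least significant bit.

2

30596 = 111011110000100
Trailing zeros: 2, so the lowest set bit is bit 2 (value 4).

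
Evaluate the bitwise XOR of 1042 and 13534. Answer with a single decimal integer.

12492

1042 = 00010000010010
13534 = 11010011011110
XOR → 11000011001100 = 12492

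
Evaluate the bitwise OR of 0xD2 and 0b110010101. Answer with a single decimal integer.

471

0xD2 = 011010010
b = 110010101
 OR → 111010111 = 471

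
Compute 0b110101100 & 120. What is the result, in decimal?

a = 110101100
120 = 001111000
AND → 000101000 = 40

40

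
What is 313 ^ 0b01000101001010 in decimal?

4211

313 = 0000100111001
b = 1000101001010
XOR → 1000001110011 = 4211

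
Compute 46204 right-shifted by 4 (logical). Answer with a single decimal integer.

2887

46204 = 1011010001111100
shift right by 4 → 0000101101000111 = 2887
(equivalently, floor(46204 / 16))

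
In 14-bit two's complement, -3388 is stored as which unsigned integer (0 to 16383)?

12996

3388 in 14 bits: 00110100111100
Invert: 11001011000011
Add 1:  11001011000100 = 12996
(Check: 2^14 - 3388 = 16384 - 3388 = 12996.)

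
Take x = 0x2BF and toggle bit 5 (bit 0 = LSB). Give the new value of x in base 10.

x = 1010111111
bit 5 is currently 1; toggle it via x ^ (1 << 5) = x ^ 32
→ 1010011111 = 671

671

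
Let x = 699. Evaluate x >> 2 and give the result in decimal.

699 = 1010111011
shift right by 2 → 0010101110 = 174
(equivalently, floor(699 / 4))

174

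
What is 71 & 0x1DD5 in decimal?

71 = 0000001000111
0x1DD5 = 1110111010101
AND → 0000001000101 = 69

69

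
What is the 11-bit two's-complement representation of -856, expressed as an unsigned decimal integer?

1192

856 in 11 bits: 01101011000
Invert: 10010100111
Add 1:  10010101000 = 1192
(Check: 2^11 - 856 = 2048 - 856 = 1192.)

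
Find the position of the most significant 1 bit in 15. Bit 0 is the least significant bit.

3

15 = 1111
The topmost 1 is at position 3 (since 2^3 = 8 ≤ 15 < 16).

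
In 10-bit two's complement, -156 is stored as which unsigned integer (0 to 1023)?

156 in 10 bits: 0010011100
Invert: 1101100011
Add 1:  1101100100 = 868
(Check: 2^10 - 156 = 1024 - 156 = 868.)

868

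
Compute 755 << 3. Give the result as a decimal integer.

6040

755 = 0001011110011
shift left by 3 → 1011110011000 = 6040
(equivalently, 755 × 2^3 = 755 × 8)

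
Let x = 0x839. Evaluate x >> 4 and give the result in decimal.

131

0x839 = 100000111001
shift right by 4 → 000010000011 = 131
(equivalently, floor(2105 / 16))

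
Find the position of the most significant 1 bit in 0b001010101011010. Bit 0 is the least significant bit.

0b001010101011010 = 1010101011010
The topmost 1 is at position 12 (since 2^12 = 4096 ≤ 5466 < 8192).

12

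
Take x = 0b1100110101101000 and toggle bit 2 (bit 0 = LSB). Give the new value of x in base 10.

52588

x = 1100110101101000
bit 2 is currently 0; toggle it via x ^ (1 << 2) = x ^ 4
→ 1100110101101100 = 52588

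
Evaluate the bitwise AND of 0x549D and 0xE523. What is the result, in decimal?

0x549D = 0101010010011101
0xE523 = 1110010100100011
AND → 0100010000000001 = 17409

17409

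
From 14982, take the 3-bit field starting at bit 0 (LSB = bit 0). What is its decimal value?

6

v = 11101010000110
Shift right by 0: 11101010000110
Mask low 3 bits: 110 = 6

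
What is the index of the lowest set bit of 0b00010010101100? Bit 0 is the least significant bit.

2

0b00010010101100 = 10010101100
Trailing zeros: 2, so the lowest set bit is bit 2 (value 4).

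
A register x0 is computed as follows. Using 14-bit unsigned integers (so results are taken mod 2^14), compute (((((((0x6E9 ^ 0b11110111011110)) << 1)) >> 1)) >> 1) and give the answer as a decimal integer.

0x6E9 = 00011011101001
0b11110111011110 = 11110111011110
→ ^ → 11101100110111 = 15159
→ << 1 (mod 2^14) → 11011001101110 = 13934
→ >> 1 → 01101100110111 = 6967
→ >> 1 → 00110110011011 = 3483

3483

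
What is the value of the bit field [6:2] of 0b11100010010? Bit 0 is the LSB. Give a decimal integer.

v = 11100010010
Shift right by 2: 111000100
Mask low 5 bits: 00100 = 4

4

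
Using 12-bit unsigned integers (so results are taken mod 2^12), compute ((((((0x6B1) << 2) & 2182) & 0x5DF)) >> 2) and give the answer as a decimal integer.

0x6B1 = 011010110001
→ << 2 (mod 2^12) → 101011000100 = 2756
2182 = 100010000110
→ & → 100010000100 = 2180
0x5DF = 010111011111
→ & → 000010000100 = 132
→ >> 2 → 000000100001 = 33

33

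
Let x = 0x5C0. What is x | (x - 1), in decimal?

x = 10111000000 = 1472
x - 1 = 10110111111
OR    = 10111111111 = 1535
(x | (x - 1) sets all bits below the lowest set bit.)

1535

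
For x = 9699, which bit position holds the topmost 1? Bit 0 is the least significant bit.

9699 = 10010111100011
The topmost 1 is at position 13 (since 2^13 = 8192 ≤ 9699 < 16384).

13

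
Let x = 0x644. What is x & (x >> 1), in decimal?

x = 11001000100 = 1604
x>>1 = 01100100010
AND  = 01000000000 = 512
(x & (x >> 1) has a 1 wherever x has two consecutive 1 bits.)

512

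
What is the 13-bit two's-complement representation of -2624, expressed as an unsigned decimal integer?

2624 in 13 bits: 0101001000000
Invert: 1010110111111
Add 1:  1010111000000 = 5568
(Check: 2^13 - 2624 = 8192 - 2624 = 5568.)

5568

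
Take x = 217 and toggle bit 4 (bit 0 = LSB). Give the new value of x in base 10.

201

x = 0011011001
bit 4 is currently 1; toggle it via x ^ (1 << 4) = x ^ 16
→ 0011001001 = 201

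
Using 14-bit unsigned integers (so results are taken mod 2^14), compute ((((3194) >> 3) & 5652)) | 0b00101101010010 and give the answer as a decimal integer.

2902

3194 = 00110001111010
→ >> 3 → 00000110001111 = 399
5652 = 01011000010100
→ & → 00000000000100 = 4
0b00101101010010 = 00101101010010
→ | → 00101101010110 = 2902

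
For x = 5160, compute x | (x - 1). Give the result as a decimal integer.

x = 1010000101000 = 5160
x - 1 = 1010000100111
OR    = 1010000101111 = 5167
(x | (x - 1) sets all bits below the lowest set bit.)

5167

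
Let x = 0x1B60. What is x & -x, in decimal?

x = 1101101100000 = 7008
-x (two's complement) = …0010010100000
AND   = 0000000100000 = 32
(x & -x isolates the lowest set bit of x.)

32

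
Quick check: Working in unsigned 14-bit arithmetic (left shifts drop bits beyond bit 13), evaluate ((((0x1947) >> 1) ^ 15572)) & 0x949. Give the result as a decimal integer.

0x1947 = 01100101000111
→ >> 1 → 00110010100011 = 3235
15572 = 11110011010100
→ ^ → 11000001110111 = 12407
0x949 = 00100101001001
→ & → 00000001000001 = 65

65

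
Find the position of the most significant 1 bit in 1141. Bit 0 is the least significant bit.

1141 = 10001110101
The topmost 1 is at position 10 (since 2^10 = 1024 ≤ 1141 < 2048).

10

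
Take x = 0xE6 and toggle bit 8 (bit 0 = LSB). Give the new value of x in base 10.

x = 011100110
bit 8 is currently 0; toggle it via x ^ (1 << 8) = x ^ 256
→ 111100110 = 486

486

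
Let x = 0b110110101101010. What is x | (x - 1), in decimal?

x = 110110101101010 = 28010
x - 1 = 110110101101001
OR    = 110110101101011 = 28011
(x | (x - 1) sets all bits below the lowest set bit.)

28011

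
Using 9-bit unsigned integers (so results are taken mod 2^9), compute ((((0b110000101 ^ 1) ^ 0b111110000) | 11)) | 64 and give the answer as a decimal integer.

127

0b110000101 = 110000101
1 = 000000001
→ ^ → 110000100 = 388
0b111110000 = 111110000
→ ^ → 001110100 = 116
11 = 000001011
→ | → 001111111 = 127
64 = 001000000
→ | → 001111111 = 127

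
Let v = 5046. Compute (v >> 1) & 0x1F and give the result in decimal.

v = 01001110110110
Shift right by 1: 0100111011011
Mask low 5 bits: 11011 = 27

27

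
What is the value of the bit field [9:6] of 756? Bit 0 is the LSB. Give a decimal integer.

11

v = 1011110100
Shift right by 6: 1011
Mask low 4 bits: 1011 = 11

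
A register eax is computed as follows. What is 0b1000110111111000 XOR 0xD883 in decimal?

21883

a = 1000110111111000
0xD883 = 1101100010000011
XOR → 0101010101111011 = 21883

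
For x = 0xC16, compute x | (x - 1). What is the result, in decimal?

3095

x = 110000010110 = 3094
x - 1 = 110000010101
OR    = 110000010111 = 3095
(x | (x - 1) sets all bits below the lowest set bit.)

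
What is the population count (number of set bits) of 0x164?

4

0x164 = 101100100
Count the 1s: 1 + 1 + 1 + 1 = 4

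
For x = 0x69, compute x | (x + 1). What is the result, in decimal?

x = 1101001 = 105
x + 1 = 1101010
OR    = 1101011 = 107
(x | (x + 1) sets the lowest cleared bit.)

107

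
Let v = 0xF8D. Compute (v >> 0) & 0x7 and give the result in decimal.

5

v = 111110001101
Shift right by 0: 111110001101
Mask low 3 bits: 101 = 5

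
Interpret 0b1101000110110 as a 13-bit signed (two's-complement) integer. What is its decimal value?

-1482

pattern = 1101000110110 (MSB is 1 ⇒ negative)
Invert: 0010111001001, add 1 → 0010111001010 = 1482, so the value is -1482.
(Equivalently: 6710 - 2^13 = 6710 - 8192 = -1482.)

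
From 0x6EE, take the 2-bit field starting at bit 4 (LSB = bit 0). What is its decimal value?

2

v = 011011101110
Shift right by 4: 01101110
Mask low 2 bits: 10 = 2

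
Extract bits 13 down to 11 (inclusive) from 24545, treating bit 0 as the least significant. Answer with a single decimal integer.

3

v = 101111111100001
Shift right by 11: 1011
Mask low 3 bits: 011 = 3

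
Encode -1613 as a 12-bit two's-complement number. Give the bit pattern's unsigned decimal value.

1613 in 12 bits: 011001001101
Invert: 100110110010
Add 1:  100110110011 = 2483
(Check: 2^12 - 1613 = 4096 - 1613 = 2483.)

2483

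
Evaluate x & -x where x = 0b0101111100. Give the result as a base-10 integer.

4

x = 101111100 = 380
-x (two's complement) = …010000100
AND   = 000000100 = 4
(x & -x isolates the lowest set bit of x.)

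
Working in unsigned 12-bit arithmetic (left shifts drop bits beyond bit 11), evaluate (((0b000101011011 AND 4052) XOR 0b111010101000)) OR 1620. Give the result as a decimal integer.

0b000101011011 = 000101011011
4052 = 111111010100
→ AND → 000101010000 = 336
0b111010101000 = 111010101000
→ XOR → 111111111000 = 4088
1620 = 011001010100
→ OR → 111111111100 = 4092

4092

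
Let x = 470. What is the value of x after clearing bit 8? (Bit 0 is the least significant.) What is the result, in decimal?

214

x = 0111010110
bit 8 is currently 1; clear it via x & ~(1 << 8) = x & ~256
→ 0011010110 = 214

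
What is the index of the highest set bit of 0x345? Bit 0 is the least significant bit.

9

0x345 = 1101000101
The topmost 1 is at position 9 (since 2^9 = 512 ≤ 837 < 1024).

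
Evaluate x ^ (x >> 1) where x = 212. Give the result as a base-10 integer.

190

x = 11010100 = 212
x>>1 = 01101010
XOR  = 10111110 = 190
(x ^ (x >> 1) gives the standard binary-reflected Gray code of x.)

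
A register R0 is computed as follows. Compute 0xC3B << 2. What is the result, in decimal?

12524

0xC3B = 00110000111011
shift left by 2 → 11000011101100 = 12524
(equivalently, 3131 × 2^2 = 3131 × 4)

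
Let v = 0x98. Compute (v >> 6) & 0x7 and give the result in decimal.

v = 010011000
Shift right by 6: 010
Mask low 3 bits: 010 = 2

2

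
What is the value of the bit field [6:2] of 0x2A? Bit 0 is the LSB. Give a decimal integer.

v = 0000101010
Shift right by 2: 00001010
Mask low 5 bits: 01010 = 10

10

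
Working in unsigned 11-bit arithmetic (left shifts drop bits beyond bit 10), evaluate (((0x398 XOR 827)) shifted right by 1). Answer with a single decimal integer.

0x398 = 01110011000
827 = 01100111011
→ XOR → 00010100011 = 163
→ shifted right by 1 → 00001010001 = 81

81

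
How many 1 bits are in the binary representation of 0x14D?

0x14D = 101001101
Count the 1s: 1 + 1 + 1 + 1 + 1 = 5

5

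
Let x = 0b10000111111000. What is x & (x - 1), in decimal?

8688

x = 10000111111000 = 8696
x - 1 = 10000111110111
AND   = 10000111110000 = 8688
(x & (x - 1) clears the lowest set bit of x.)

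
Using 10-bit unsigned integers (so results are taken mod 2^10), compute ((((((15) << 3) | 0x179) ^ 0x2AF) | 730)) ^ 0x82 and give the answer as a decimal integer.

15 = 0000001111
→ << 3 (mod 2^10) → 0001111000 = 120
0x179 = 0101111001
→ | → 0101111001 = 377
0x2AF = 1010101111
→ ^ → 1111010110 = 982
730 = 1011011010
→ | → 1111011110 = 990
0x82 = 0010000010
→ ^ → 1101011100 = 860

860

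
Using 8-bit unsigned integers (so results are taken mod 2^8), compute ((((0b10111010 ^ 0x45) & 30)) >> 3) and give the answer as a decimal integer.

3

0b10111010 = 10111010
0x45 = 01000101
→ ^ → 11111111 = 255
30 = 00011110
→ & → 00011110 = 30
→ >> 3 → 00000011 = 3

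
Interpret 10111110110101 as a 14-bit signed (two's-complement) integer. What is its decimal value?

-4171

pattern = 10111110110101 (MSB is 1 ⇒ negative)
Invert: 01000001001010, add 1 → 01000001001011 = 4171, so the value is -4171.
(Equivalently: 12213 - 2^14 = 12213 - 16384 = -4171.)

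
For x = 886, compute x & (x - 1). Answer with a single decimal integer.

884

x = 1101110110 = 886
x - 1 = 1101110101
AND   = 1101110100 = 884
(x & (x - 1) clears the lowest set bit of x.)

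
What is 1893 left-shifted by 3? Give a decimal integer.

1893 = 00011101100101
shift left by 3 → 11101100101000 = 15144
(equivalently, 1893 × 2^3 = 1893 × 8)

15144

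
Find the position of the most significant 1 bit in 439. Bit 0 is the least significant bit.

8

439 = 110110111
The topmost 1 is at position 8 (since 2^8 = 256 ≤ 439 < 512).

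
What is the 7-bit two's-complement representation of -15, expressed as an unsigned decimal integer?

15 in 7 bits: 0001111
Invert: 1110000
Add 1:  1110001 = 113
(Check: 2^7 - 15 = 128 - 15 = 113.)

113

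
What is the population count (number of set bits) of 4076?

9

4076 = 111111101100
Count the 1s: 1 + 1 + 1 + 1 + 1 + 1 + 1 + 1 + 1 = 9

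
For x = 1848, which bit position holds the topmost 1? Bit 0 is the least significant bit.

1848 = 11100111000
The topmost 1 is at position 10 (since 2^10 = 1024 ≤ 1848 < 2048).

10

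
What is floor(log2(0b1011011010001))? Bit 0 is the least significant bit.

12

0b1011011010001 = 1011011010001
The topmost 1 is at position 12 (since 2^12 = 4096 ≤ 5841 < 8192).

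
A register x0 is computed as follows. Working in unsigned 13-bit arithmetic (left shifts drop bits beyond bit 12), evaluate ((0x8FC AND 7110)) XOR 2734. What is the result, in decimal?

618

0x8FC = 0100011111100
7110 = 1101111000110
→ AND → 0100011000100 = 2244
2734 = 0101010101110
→ XOR → 0001001101010 = 618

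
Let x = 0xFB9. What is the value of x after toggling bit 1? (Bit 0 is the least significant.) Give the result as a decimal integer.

4027

x = 00111110111001
bit 1 is currently 0; toggle it via x ^ (1 << 1) = x ^ 2
→ 00111110111011 = 4027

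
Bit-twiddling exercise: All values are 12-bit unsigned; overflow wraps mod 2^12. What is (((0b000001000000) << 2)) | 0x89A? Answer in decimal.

2458

0b000001000000 = 000001000000
→ << 2 (mod 2^12) → 000100000000 = 256
0x89A = 100010011010
→ | → 100110011010 = 2458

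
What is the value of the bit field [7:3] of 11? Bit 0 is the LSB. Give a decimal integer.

1

v = 00000001011
Shift right by 3: 00000001
Mask low 5 bits: 00001 = 1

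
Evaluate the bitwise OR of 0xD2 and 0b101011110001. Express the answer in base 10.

2803

0xD2 = 000011010010
b = 101011110001
 OR → 101011110011 = 2803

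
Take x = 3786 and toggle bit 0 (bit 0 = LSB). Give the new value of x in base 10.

3787

x = 111011001010
bit 0 is currently 0; toggle it via x ^ (1 << 0) = x ^ 1
→ 111011001011 = 3787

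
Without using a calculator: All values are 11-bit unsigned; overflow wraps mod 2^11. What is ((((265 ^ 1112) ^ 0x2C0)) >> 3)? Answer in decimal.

265 = 00100001001
1112 = 10001011000
→ ^ → 10101010001 = 1361
0x2C0 = 01011000000
→ ^ → 11110010001 = 1937
→ >> 3 → 00011110010 = 242

242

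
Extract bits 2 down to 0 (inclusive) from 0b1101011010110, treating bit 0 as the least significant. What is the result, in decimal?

v = 1101011010110
Shift right by 0: 1101011010110
Mask low 3 bits: 110 = 6

6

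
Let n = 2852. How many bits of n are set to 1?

5

2852 = 101100100100
Count the 1s: 1 + 1 + 1 + 1 + 1 = 5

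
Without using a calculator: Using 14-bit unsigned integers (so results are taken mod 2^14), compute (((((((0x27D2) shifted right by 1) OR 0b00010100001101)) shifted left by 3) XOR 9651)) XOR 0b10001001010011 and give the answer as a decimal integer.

0x27D2 = 10011111010010
→ shifted right by 1 → 01001111101001 = 5097
0b00010100001101 = 00010100001101
→ OR → 01011111101101 = 6125
→ shifted left by 3 (mod 2^14) → 11111101101000 = 16232
9651 = 10010110110011
→ XOR → 01101011011011 = 6875
0b10001001010011 = 10001001010011
→ XOR → 11100010001000 = 14472

14472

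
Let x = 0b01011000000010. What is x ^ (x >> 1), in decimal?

7427

x = 1011000000010 = 5634
x>>1 = 0101100000001
XOR  = 1110100000011 = 7427
(x ^ (x >> 1) gives the standard binary-reflected Gray code of x.)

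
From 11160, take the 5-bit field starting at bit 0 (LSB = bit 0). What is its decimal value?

v = 010101110011000
Shift right by 0: 010101110011000
Mask low 5 bits: 11000 = 24

24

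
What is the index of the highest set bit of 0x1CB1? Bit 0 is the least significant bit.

0x1CB1 = 1110010110001
The topmost 1 is at position 12 (since 2^12 = 4096 ≤ 7345 < 8192).

12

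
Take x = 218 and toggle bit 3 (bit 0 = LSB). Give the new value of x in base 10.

x = 11011010
bit 3 is currently 1; toggle it via x ^ (1 << 3) = x ^ 8
→ 11010010 = 210

210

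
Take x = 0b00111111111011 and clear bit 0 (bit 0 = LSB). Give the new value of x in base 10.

4090

x = 00111111111011
bit 0 is currently 1; clear it via x & ~(1 << 0) = x & ~1
→ 00111111111010 = 4090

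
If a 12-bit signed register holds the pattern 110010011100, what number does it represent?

pattern = 110010011100 (MSB is 1 ⇒ negative)
Invert: 001101100011, add 1 → 001101100100 = 868, so the value is -868.
(Equivalently: 3228 - 2^12 = 3228 - 4096 = -868.)

-868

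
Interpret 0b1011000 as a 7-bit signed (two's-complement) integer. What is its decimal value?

-40

pattern = 1011000 (MSB is 1 ⇒ negative)
Invert: 0100111, add 1 → 0101000 = 40, so the value is -40.
(Equivalently: 88 - 2^7 = 88 - 128 = -40.)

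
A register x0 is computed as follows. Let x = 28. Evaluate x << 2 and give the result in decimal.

112

28 = 0011100
shift left by 2 → 1110000 = 112
(equivalently, 28 × 2^2 = 28 × 4)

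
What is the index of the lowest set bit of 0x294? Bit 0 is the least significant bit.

2

0x294 = 1010010100
Trailing zeros: 2, so the lowest set bit is bit 2 (value 4).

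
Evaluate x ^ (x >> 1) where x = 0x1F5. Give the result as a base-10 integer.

271

x = 111110101 = 501
x>>1 = 011111010
XOR  = 100001111 = 271
(x ^ (x >> 1) gives the standard binary-reflected Gray code of x.)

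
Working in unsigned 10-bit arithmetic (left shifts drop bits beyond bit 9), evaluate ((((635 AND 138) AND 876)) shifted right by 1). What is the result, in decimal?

635 = 1001111011
138 = 0010001010
→ AND → 0000001010 = 10
876 = 1101101100
→ AND → 0000001000 = 8
→ shifted right by 1 → 0000000100 = 4

4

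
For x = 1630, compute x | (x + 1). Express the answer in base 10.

1631

x = 11001011110 = 1630
x + 1 = 11001011111
OR    = 11001011111 = 1631
(x | (x + 1) sets the lowest cleared bit.)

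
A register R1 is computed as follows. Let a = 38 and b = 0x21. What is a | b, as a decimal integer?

38 = 100110
0x21 = 100001
 OR → 100111 = 39

39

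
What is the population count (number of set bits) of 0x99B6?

9

0x99B6 = 1001100110110110
Count the 1s: 1 + 1 + 1 + 1 + 1 + 1 + 1 + 1 + 1 = 9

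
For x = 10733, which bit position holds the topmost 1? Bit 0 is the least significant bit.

13

10733 = 10100111101101
The topmost 1 is at position 13 (since 2^13 = 8192 ≤ 10733 < 16384).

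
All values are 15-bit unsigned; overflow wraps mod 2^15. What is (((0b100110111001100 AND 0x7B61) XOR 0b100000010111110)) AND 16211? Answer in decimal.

2386

0b100110111001100 = 100110111001100
0x7B61 = 111101101100001
→ AND → 100100101000000 = 18752
0b100000010111110 = 100000010111110
→ XOR → 000100111111110 = 2558
16211 = 011111101010011
→ AND → 000100101010010 = 2386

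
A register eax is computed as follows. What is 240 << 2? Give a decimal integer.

240 = 0011110000
shift left by 2 → 1111000000 = 960
(equivalently, 240 × 2^2 = 240 × 4)

960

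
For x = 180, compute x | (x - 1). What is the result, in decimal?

183

x = 10110100 = 180
x - 1 = 10110011
OR    = 10110111 = 183
(x | (x - 1) sets all bits below the lowest set bit.)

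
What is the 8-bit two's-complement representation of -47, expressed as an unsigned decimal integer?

47 in 8 bits: 00101111
Invert: 11010000
Add 1:  11010001 = 209
(Check: 2^8 - 47 = 256 - 47 = 209.)

209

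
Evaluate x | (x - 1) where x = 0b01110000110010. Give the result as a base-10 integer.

x = 1110000110010 = 7218
x - 1 = 1110000110001
OR    = 1110000110011 = 7219
(x | (x - 1) sets all bits below the lowest set bit.)

7219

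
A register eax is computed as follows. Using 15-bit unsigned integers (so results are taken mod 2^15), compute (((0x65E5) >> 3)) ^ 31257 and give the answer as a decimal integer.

0x65E5 = 110010111100101
→ >> 3 → 000110010111100 = 3260
31257 = 111101000011001
→ ^ → 111011010100101 = 30373

30373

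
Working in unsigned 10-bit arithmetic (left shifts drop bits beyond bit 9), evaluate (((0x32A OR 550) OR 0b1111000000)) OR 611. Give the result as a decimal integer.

0x32A = 1100101010
550 = 1000100110
→ OR → 1100101110 = 814
0b1111000000 = 1111000000
→ OR → 1111101110 = 1006
611 = 1001100011
→ OR → 1111101111 = 1007

1007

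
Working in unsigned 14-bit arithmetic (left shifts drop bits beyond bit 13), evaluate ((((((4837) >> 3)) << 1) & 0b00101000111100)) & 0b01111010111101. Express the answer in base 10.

56

4837 = 01001011100101
→ >> 3 → 00001001011100 = 604
→ << 1 (mod 2^14) → 00010010111000 = 1208
0b00101000111100 = 00101000111100
→ & → 00000000111000 = 56
0b01111010111101 = 01111010111101
→ & → 00000000111000 = 56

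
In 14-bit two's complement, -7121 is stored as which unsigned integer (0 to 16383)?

7121 in 14 bits: 01101111010001
Invert: 10010000101110
Add 1:  10010000101111 = 9263
(Check: 2^14 - 7121 = 16384 - 7121 = 9263.)

9263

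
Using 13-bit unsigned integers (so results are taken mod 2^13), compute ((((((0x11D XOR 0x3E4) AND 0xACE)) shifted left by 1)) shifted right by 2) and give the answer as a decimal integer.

356

0x11D = 0000100011101
0x3E4 = 0001111100100
→ XOR → 0001011111001 = 761
0xACE = 0101011001110
→ AND → 0001011001000 = 712
→ shifted left by 1 (mod 2^13) → 0010110010000 = 1424
→ shifted right by 2 → 0000101100100 = 356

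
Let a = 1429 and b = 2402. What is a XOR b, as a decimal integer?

3319

1429 = 010110010101
2402 = 100101100010
XOR → 110011110111 = 3319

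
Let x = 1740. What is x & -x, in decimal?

4

x = 11011001100 = 1740
-x (two's complement) = …00100110100
AND   = 00000000100 = 4
(x & -x isolates the lowest set bit of x.)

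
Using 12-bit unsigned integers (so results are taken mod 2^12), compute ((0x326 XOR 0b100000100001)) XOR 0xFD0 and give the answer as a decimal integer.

0x326 = 001100100110
0b100000100001 = 100000100001
→ XOR → 101100000111 = 2823
0xFD0 = 111111010000
→ XOR → 010011010111 = 1239

1239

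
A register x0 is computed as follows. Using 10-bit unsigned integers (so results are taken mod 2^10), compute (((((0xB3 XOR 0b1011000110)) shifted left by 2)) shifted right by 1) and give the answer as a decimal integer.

234

0xB3 = 0010110011
0b1011000110 = 1011000110
→ XOR → 1001110101 = 629
→ shifted left by 2 (mod 2^10) → 0111010100 = 468
→ shifted right by 1 → 0011101010 = 234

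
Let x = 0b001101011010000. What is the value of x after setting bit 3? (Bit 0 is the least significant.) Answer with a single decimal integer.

6872

x = 001101011010000
bit 3 is currently 0; set it via x | (1 << 3) = x | 8
→ 001101011011000 = 6872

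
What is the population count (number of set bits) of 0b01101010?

4

n = 1101010
Count the 1s: 1 + 1 + 1 + 1 = 4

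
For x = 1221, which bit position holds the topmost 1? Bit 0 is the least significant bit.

1221 = 10011000101
The topmost 1 is at position 10 (since 2^10 = 1024 ≤ 1221 < 2048).

10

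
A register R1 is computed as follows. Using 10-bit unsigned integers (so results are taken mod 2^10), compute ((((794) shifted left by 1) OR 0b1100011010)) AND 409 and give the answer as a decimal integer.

280

794 = 1100011010
→ shifted left by 1 (mod 2^10) → 1000110100 = 564
0b1100011010 = 1100011010
→ OR → 1100111110 = 830
409 = 0110011001
→ AND → 0100011000 = 280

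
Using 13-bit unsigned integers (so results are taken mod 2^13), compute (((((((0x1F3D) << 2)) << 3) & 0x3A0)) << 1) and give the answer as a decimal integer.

1856

0x1F3D = 1111100111101
→ << 2 (mod 2^13) → 1110011110100 = 7412
→ << 3 (mod 2^13) → 0011110100000 = 1952
0x3A0 = 0001110100000
→ & → 0001110100000 = 928
→ << 1 (mod 2^13) → 0011101000000 = 1856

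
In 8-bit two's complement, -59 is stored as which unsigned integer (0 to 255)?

59 in 8 bits: 00111011
Invert: 11000100
Add 1:  11000101 = 197
(Check: 2^8 - 59 = 256 - 59 = 197.)

197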